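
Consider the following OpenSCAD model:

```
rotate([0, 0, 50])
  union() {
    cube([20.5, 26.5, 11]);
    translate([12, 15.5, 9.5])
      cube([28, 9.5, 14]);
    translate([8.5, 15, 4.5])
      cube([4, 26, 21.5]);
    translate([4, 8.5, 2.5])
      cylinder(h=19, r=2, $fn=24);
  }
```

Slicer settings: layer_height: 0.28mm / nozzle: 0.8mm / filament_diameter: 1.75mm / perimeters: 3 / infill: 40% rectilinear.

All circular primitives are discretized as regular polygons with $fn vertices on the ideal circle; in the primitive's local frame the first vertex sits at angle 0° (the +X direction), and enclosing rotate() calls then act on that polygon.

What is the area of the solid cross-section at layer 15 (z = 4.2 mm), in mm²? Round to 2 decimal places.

543.25 mm²

At z = 4.2 mm: the cube (footprint 20.5×26.5) is included at this height (area 543.25 mm²); the cube at (12, 15.5) is not intersected at this z (z outside [9.5, 23.5]); the cube at (8.5, 15) is not intersected at this z (z outside [4.5, 26]); the r=2 cylinder at (4, 8.5) gives a regular 24-gon of circumradius 2 (constant along its height) (area = (24/2)·2.000²·sin(360°/24) = 12.42 mm²); Merging all regions: the r=2 cylinder at (4, 8.5) lies entirely inside the 20.5×26.5 cube, so the union is just the 20.5×26.5 cube — area = 543.25 mm²; (rotated 50° about Z; rotation is an isometry so areas/perimeters/island counts are preserved). Overall, the cross-section is a single solid region. Net area = 543.25 mm².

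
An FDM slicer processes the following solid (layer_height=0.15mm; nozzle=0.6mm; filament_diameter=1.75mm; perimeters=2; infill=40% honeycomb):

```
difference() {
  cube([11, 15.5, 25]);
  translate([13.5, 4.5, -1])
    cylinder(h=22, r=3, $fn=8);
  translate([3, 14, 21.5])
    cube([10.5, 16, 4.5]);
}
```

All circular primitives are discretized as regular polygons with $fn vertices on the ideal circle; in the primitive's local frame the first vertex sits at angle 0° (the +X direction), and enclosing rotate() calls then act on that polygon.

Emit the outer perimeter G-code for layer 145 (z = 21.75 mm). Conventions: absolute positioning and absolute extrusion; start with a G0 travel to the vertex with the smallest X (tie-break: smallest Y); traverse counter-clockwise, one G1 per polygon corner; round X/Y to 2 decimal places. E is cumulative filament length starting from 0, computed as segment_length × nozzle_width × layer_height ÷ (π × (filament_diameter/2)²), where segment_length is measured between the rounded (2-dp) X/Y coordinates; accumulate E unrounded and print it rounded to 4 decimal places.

G0 X0.00 Y0.00 Z21.75
G1 X11.00 Y0.00 E0.4116
G1 X11.00 Y14.00 E0.9354
G1 X3.00 Y14.00 E1.2348
G1 X3.00 Y15.50 E1.2909
G1 X0.00 Y15.50 E1.4032
G1 X0.00 Y0.00 E1.9831

At z = 21.75 mm: the cube (footprint 11×15.5) is included at this height; the cylinder at (13.5, 4.5) is not intersected at this z (z outside [-1, 21]); the 10.5×16 cube at (3, 14) contributes its full rectangle; Taking the first minus the rest: starting from the 11×15.5 cube, the 10.5×16 cube at (3, 14) partially overlaps it — only the 12.00 mm² overlap (of its 168.00 mm²) is removed, clipping the outline — 1 connected region. The outline is a single polygon with 6 vertices. Extrusion per mm of travel: 0.6 × 0.15 / (π × 0.875²) = 0.037418. Accumulating E over each segment gives final E = 1.9831.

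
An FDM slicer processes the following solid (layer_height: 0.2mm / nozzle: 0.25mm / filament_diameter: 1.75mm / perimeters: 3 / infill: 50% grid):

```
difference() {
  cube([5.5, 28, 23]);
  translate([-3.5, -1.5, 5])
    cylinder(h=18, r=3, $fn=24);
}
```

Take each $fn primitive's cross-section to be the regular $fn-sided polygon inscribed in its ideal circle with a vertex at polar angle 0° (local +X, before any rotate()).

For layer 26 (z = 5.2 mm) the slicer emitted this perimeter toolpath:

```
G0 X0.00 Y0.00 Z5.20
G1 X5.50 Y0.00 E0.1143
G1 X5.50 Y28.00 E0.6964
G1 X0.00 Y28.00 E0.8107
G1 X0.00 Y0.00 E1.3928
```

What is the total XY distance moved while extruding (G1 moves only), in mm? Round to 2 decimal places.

Sum the Euclidean lengths of each G1 segment: total = 67.00 mm.

67.00 mm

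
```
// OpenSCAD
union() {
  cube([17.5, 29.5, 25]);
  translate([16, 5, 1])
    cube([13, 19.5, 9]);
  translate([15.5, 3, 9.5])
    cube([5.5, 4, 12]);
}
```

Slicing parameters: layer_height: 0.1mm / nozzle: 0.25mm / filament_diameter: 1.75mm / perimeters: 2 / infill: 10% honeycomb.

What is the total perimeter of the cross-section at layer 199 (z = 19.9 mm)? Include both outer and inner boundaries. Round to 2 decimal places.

101.00 mm

At z = 19.9 mm: the cube is present — its section is the full 17.5×29.5 rectangle (perimeter 94.00 mm); the cube at (16, 5) does not reach this height (z outside [1, 10]); the 5.5×4 cube at (15.5, 3) contributes its full rectangle (perimeter 19.00 mm); Combining (union): the regions partially overlap (shared area 8.00 mm²), so the edge portions inside another operand are dropped and the merged outline is re-measured after clipping — boundary = 101.00 mm. Overall, the cross-section is a single solid region. Total boundary length (outer) = 101.00 mm.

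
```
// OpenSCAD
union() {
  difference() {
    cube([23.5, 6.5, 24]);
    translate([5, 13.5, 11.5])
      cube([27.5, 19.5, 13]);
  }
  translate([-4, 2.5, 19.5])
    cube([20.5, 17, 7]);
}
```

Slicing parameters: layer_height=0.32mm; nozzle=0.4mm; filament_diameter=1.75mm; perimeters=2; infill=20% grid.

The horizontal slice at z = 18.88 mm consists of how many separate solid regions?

At z = 18.88 mm: the 23.5×6.5 cube contributes its full rectangle; the 27.5×19.5 cube at (5, 13.5) contributes its full rectangle; After the difference (first − rest): starting from the 23.5×6.5 cube, the 27.5×19.5 cube at (5, 13.5) misses the remaining region (no effect) — 1 connected region; the cube at (-4, 2.5) does not reach this height (z outside [19.5, 26.5]); Merging all regions: only that combined region is present, so the union is just that shape — 1 connected region. The result has 1 disconnected region.

1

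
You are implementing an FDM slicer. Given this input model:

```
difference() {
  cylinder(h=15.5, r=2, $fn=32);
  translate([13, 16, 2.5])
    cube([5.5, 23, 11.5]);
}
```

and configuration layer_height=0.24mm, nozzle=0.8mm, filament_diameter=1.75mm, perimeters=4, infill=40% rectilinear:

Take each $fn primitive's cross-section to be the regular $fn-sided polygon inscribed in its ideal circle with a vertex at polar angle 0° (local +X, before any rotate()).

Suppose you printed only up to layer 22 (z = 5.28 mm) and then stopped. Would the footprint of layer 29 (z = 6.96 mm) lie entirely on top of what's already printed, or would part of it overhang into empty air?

entirely on top

Compare the two slices. At z = 5.28: the r=2 cylinder contributes a regular 32-gon of circumradius 2 (area = (32/2)·2.000²·sin(360°/32) = 12.49 mm²); the cube at (13, 16) is present — its section is the full 5.5×23 rectangle (area 126.50 mm²); After the difference (first − rest): starting from the r=2 cylinder (12.49 mm²), the 5.5×23 cube at (13, 16) misses the remaining region (no effect) — area = 12.49 mm². At z = 6.96: the r=2 cylinder gives a regular 32-gon of circumradius 2 (constant along its height) (area = (32/2)·2.000²·sin(360°/32) = 12.49 mm²); the cube at (13, 16) is present — its section is the full 5.5×23 rectangle (area 126.50 mm²); Subtracting the remaining from the first: starting from the r=2 cylinder (12.49 mm²), the 5.5×23 cube at (13, 16) misses the remaining region (no effect) — area = 12.49 mm². Checking containment: the cross-section at z = 6.96 is a subset of the cross-section at z = 5.28.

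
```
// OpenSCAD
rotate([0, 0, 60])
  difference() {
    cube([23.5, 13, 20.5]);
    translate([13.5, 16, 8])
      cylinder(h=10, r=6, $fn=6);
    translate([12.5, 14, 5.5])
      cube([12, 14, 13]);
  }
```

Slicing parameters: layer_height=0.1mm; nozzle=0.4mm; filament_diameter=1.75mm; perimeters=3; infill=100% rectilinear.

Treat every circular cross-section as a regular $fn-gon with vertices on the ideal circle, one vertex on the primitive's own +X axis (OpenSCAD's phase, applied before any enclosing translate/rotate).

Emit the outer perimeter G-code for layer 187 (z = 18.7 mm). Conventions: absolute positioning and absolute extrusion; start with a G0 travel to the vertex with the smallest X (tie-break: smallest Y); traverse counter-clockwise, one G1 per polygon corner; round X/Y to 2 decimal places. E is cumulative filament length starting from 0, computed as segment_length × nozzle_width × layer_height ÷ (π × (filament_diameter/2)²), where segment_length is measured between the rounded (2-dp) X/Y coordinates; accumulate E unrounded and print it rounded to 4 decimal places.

G0 X-11.26 Y6.50 Z18.70
G1 X0.00 Y0.00 E0.2162
G1 X11.75 Y20.35 E0.6070
G1 X0.49 Y26.85 E0.8232
G1 X-11.26 Y6.50 E1.2140

At z = 18.7 mm: the cube (footprint 23.5×13) is included at this height; the cylinder at (13.5, 16) is absent (z outside [8, 18]); the cube at (12.5, 14) is absent (z outside [5.5, 18.5]); After the difference (first − rest): none of the subtracted shapes is present at this height, so the 23.5×13 cube is unchanged — 1 connected region; (whole slice rotated 60° about Z — lengths, areas and connectivity unchanged). The outline is a single polygon with 4 vertices. Extrusion per mm of travel: 0.4 × 0.1 / (π × 0.875²) = 0.016630. Accumulating E over each segment gives final E = 1.2140.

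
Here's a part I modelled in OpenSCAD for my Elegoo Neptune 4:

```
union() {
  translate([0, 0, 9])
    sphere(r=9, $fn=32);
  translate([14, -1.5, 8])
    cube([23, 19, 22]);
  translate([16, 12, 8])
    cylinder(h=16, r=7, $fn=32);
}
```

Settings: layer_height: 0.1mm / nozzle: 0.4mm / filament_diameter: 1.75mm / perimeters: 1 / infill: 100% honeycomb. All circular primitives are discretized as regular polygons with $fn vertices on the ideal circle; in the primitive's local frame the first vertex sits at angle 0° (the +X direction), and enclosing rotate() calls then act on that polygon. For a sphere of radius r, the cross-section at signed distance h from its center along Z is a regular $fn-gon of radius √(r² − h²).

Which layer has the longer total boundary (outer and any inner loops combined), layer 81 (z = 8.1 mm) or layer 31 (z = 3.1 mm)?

layer 81 (z = 8.1 mm)

Layer 81 (z = 8.1): the sphere: section is a regular 32-gon, circumradius = √(r²−h²) = √(9²−0.9²) = 8.955 (perimeter = 2·32·8.955·sin(180°/32) = 56.17 mm); the cube at (14, -1.5) is present — its section is the full 23×19 rectangle (perimeter 84.00 mm); the r=7 cylinder at (16, 12) gives a regular 32-gon of circumradius 7 (constant along its height) (perimeter = 2·32·7.000·sin(180°/32) = 43.91 mm); Merging all regions: the regions partially overlap (shared area 96.91 mm²), so the edge portions inside another operand are dropped and the merged outline is re-measured after clipping — boundary = 146.26 mm. So its perimeter = 146.26 mm. Layer 31 (z = 3.1): the sphere: section is a regular 32-gon, circumradius = √(r²−h²) = √(9²−5.9²) = 6.796 (perimeter = 2·32·6.796·sin(180°/32) = 42.63 mm); the cube at (14, -1.5) does not reach this height (z outside [8, 30]); the cylinder at (16, 12) does not reach this height (z outside [8, 24]); Taking the union: only the r=9 sphere is present, so the union is just that shape — boundary = 42.63 mm. So its perimeter = 42.63 mm. Layer 81 is larger (146.26 vs 42.63 mm).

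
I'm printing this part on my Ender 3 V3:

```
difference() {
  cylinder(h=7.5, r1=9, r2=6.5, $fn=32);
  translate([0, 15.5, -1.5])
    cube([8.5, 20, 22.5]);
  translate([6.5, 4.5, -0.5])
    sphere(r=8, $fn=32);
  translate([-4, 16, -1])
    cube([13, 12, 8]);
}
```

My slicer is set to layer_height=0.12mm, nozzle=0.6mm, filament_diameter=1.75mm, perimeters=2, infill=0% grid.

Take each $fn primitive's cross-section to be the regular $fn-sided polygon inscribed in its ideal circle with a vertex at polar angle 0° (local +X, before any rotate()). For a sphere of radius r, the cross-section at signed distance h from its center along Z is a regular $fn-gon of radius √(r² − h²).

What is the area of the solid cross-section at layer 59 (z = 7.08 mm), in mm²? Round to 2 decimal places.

134.16 mm²

At z = 7.08 mm: the cone (r1=9→r2=6.5) has section circumradius 6.640 here — a regular 32-gon (area = (32/2)·6.640²·sin(360°/32) = 137.62 mm²); the cube at (0, 15.5) (footprint 8.5×20) is included at this height (area 170.00 mm²); the r=8 sphere at (6.5, 4.5) slices to a regular 32-gon of circumradius 2.558 (√(r²−h²) with h=7.58 from center) (area = (32/2)·2.558²·sin(360°/32) = 20.43 mm²); the cube at (-4, 16) does not reach this height (z outside [-1, 7]); Taking the first minus the rest: starting from the cone (137.62 mm²), the 8.5×20 cube at (0, 15.5) misses the remaining region (no effect); the r=8 sphere at (6.5, 4.5) partially overlaps it — only the 3.47 mm² overlap (of its 20.43 mm²) is removed, clipping the outline — area = 134.16 mm². Overall, the cross-section is a single solid region. Net area = 134.16 mm².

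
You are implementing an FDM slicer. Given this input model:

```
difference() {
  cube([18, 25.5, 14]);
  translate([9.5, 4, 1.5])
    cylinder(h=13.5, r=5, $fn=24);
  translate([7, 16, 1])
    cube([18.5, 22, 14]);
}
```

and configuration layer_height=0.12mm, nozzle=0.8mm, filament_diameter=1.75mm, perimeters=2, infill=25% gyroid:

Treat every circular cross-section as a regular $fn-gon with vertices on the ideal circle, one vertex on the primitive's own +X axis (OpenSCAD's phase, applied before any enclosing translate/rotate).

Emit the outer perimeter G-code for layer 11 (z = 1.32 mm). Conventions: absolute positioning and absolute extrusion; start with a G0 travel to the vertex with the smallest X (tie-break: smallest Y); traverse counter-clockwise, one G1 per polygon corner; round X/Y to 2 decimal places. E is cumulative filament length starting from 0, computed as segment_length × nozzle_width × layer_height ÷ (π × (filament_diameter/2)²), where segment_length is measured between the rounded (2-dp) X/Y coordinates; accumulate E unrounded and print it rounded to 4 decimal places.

G0 X0.00 Y0.00 Z1.32
G1 X18.00 Y0.00 E0.7184
G1 X18.00 Y16.00 E1.3570
G1 X7.00 Y16.00 E1.7960
G1 X7.00 Y25.50 E2.1752
G1 X0.00 Y25.50 E2.4546
G1 X0.00 Y0.00 E3.4724

At z = 1.32 mm: the cube is present — its section is the full 18×25.5 rectangle; the cylinder at (9.5, 4) is absent (z outside [1.5, 15]); the 18.5×22 cube at (7, 16) contributes its full rectangle; After the difference (first − rest): starting from the 18×25.5 cube, the 18.5×22 cube at (7, 16) partially overlaps it — only the 104.50 mm² overlap (of its 407.00 mm²) is removed, clipping the outline — 1 connected region. The outline is a single polygon with 6 vertices. Extrusion per mm of travel: 0.8 × 0.12 / (π × 0.875²) = 0.039912. Accumulating E over each segment gives final E = 3.4724.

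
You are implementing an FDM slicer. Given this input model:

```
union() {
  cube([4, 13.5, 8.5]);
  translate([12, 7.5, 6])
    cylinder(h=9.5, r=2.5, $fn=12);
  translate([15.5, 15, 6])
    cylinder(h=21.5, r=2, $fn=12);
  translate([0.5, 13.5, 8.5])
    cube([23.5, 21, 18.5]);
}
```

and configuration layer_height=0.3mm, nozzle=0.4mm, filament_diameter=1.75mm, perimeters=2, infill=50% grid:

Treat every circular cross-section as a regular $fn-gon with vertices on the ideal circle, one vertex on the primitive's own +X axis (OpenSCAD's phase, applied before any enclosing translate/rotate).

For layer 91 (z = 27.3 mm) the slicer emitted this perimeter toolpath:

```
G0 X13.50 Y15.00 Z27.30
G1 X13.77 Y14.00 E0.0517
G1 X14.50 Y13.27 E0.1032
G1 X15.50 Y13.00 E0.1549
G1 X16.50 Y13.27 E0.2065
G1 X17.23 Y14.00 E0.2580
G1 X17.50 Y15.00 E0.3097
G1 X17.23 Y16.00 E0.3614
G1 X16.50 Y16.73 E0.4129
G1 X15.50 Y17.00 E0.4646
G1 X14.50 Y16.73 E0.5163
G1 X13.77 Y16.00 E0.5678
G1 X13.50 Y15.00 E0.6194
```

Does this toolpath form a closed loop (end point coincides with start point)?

yes

Start point (G0): (13.50, 15.00). End point (last G1): the path returns to the start — closed.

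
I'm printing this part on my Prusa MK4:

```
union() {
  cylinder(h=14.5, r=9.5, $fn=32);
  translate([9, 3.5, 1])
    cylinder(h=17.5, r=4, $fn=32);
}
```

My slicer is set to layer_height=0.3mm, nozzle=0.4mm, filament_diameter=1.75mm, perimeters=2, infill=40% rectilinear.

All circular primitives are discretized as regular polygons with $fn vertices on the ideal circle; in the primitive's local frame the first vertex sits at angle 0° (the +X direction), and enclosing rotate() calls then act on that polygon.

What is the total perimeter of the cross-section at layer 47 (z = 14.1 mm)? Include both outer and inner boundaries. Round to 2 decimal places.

66.21 mm

At z = 14.1 mm: the cylinder: section is a regular 32-gon, circumradius r=9.5 (perimeter = 2·32·9.500·sin(180°/32) = 59.59 mm); the cylinder at (9, 3.5): section is a regular 32-gon, circumradius r=4 (perimeter = 2·32·4.000·sin(180°/32) = 25.09 mm); Combining (union): the regions partially overlap (shared area 21.28 mm²), so the edge portions inside another operand are dropped and the merged outline is re-measured after clipping — boundary = 66.21 mm. Overall, the cross-section is a single solid region. Total boundary length (outer) = 66.21 mm.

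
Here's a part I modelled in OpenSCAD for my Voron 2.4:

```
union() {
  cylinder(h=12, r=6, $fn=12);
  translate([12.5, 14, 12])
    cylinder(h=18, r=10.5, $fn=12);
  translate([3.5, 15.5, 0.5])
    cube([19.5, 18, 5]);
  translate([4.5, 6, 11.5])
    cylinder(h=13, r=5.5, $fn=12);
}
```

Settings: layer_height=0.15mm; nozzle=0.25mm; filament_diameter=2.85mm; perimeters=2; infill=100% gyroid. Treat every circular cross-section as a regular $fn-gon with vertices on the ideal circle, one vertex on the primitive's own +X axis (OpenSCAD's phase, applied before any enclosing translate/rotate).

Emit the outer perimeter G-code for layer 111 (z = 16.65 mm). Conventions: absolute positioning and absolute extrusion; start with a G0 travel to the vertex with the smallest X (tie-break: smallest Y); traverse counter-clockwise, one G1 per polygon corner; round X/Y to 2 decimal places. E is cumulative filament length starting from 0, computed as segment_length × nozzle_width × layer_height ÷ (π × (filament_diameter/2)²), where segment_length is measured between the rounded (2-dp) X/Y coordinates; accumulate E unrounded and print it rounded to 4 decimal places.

G0 X-1.00 Y6.00 Z16.65
G1 X-0.26 Y3.25 E0.0167
G1 X1.75 Y1.24 E0.0334
G1 X4.50 Y0.50 E0.0502
G1 X7.25 Y1.24 E0.0669
G1 X9.26 Y3.25 E0.0836
G1 X9.54 Y4.29 E0.0900
G1 X12.50 Y3.50 E0.1080
G1 X17.75 Y4.91 E0.1399
G1 X21.59 Y8.75 E0.1719
G1 X23.00 Y14.00 E0.2038
G1 X21.59 Y19.25 E0.2358
G1 X17.75 Y23.09 E0.2677
G1 X12.50 Y24.50 E0.2996
G1 X7.25 Y23.09 E0.3316
G1 X3.41 Y19.25 E0.3635
G1 X2.00 Y14.00 E0.3955
G1 X2.79 Y11.04 E0.4135
G1 X1.75 Y10.76 E0.4198
G1 X-0.26 Y8.75 E0.4365
G1 X-1.00 Y6.00 E0.4533

At z = 16.65 mm: the cylinder is absent (z outside [0, 12]); the cylinder at (12.5, 14): section is a regular 12-gon, circumradius r=10.5; the cube at (3.5, 15.5) does not reach this height (z outside [0.5, 5.5]); the r=5.5 cylinder at (4.5, 6) gives a regular 12-gon of circumradius 5.5 (constant along its height); Combining (union): the regions partially overlap (shared area 29.71 mm²), so overlapping operands fuse into one piece — 1 connected region. The outline is a single polygon with 20 vertices. Extrusion per mm of travel: 0.25 × 0.15 / (π × 1.425²) = 0.005878. Accumulating E over each segment gives final E = 0.4533.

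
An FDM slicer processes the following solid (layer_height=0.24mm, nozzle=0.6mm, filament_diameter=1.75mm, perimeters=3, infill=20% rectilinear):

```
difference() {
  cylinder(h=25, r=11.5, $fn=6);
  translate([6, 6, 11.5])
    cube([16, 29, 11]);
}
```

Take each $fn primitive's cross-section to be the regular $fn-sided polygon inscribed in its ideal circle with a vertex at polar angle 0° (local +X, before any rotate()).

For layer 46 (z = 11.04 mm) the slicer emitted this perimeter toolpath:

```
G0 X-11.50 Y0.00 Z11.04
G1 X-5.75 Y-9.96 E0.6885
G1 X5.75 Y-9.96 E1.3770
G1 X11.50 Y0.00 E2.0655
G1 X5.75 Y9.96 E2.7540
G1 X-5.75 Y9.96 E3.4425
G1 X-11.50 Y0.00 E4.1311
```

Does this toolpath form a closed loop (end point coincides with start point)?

yes

Start point (G0): (-11.50, 0.00). End point (last G1): the path returns to the start — closed.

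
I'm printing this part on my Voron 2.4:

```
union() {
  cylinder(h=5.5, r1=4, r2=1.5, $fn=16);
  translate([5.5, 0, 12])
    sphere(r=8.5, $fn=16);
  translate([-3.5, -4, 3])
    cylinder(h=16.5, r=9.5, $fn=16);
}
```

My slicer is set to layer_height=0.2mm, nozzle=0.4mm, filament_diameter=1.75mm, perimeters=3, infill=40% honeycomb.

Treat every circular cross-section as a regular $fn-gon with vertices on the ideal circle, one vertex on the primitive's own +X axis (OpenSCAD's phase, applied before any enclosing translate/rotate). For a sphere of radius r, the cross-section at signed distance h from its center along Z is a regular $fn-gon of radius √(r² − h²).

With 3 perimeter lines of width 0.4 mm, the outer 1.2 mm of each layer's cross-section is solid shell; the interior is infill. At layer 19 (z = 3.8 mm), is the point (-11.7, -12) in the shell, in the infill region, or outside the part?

At z = 3.8 mm: the cone: at t=0.691 of its height the radius interpolates to r₁+(r₂−r₁)t = 2.273, giving a regular 16-gon of that circumradius; the sphere at (5.5, 0): section is a regular 16-gon, circumradius = √(r²−h²) = √(8.5²−8.2²) = 2.238; the r=9.5 cylinder at (-3.5, -4) contributes a regular 16-gon of circumradius 9.5; Taking the union: the regions partially overlap (shared area 21.05 mm²), so overlapping operands fuse into one piece — 1 connected region. Overall, the cross-section is a single solid region. The nearest boundary edge runs (-7.14, -12.78)→(-10.22, -10.72); distance from the point to it = 1.96 mm. The point is not inside any of the regions above, so it lies outside the cross-section (1.96 mm from the nearest boundary).

outside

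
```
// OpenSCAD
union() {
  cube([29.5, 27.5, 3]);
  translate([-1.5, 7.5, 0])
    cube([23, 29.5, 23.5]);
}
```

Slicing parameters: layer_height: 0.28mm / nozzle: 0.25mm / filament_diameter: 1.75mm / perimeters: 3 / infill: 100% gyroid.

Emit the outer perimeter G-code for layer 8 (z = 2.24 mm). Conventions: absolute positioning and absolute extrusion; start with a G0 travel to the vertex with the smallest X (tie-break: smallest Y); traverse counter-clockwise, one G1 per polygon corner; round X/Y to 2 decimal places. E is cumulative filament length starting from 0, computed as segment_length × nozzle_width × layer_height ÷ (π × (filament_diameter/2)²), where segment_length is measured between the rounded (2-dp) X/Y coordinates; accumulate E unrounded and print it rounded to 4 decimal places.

At z = 2.24 mm: the cube (footprint 29.5×27.5) is included at this height; the cube at (-1.5, 7.5) is present — its section is the full 23×29.5 rectangle; Merging all regions: the regions partially overlap (shared area 430.00 mm²), so overlapping operands fuse into one piece — 1 connected region. The outline is a single polygon with 8 vertices. Extrusion per mm of travel: 0.25 × 0.28 / (π × 0.875²) = 0.029103. Accumulating E over each segment gives final E = 3.9580.

G0 X-1.50 Y7.50 Z2.24
G1 X0.00 Y7.50 E0.0437
G1 X0.00 Y0.00 E0.2619
G1 X29.50 Y0.00 E1.1205
G1 X29.50 Y27.50 E1.9208
G1 X21.50 Y27.50 E2.1536
G1 X21.50 Y37.00 E2.4301
G1 X-1.50 Y37.00 E3.0994
G1 X-1.50 Y7.50 E3.9580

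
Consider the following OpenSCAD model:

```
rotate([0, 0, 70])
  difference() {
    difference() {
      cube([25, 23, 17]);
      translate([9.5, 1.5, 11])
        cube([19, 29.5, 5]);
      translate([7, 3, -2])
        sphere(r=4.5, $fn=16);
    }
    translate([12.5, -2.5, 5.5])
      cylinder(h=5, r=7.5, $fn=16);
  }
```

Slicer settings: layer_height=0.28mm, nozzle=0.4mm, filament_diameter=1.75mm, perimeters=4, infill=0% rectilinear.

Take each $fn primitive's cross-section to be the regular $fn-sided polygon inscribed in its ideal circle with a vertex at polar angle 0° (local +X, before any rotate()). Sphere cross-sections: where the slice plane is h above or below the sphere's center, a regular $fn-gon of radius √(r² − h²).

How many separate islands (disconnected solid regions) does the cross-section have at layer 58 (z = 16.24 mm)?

At z = 16.24 mm: the 25×23 cube contributes its full rectangle; the cube at (9.5, 1.5) does not reach this height (z outside [11, 16]); the sphere at (7, 3) is absent (|z−center|=18.240 > r=4.5); Subtracting the remaining from the first: none of the subtracted shapes is present at this height, so the 25×23 cube is unchanged — 1 connected region; the cylinder at (12.5, -2.5) is absent (z outside [5.5, 10.5]); Subtracting the remaining from the first: none of the subtracted shapes is present at this height, so the result so far is unchanged — 1 connected region; (whole slice rotated 70° about Z — lengths, areas and connectivity unchanged). Overall, the cross-section is a single solid region. Island count = 1.

1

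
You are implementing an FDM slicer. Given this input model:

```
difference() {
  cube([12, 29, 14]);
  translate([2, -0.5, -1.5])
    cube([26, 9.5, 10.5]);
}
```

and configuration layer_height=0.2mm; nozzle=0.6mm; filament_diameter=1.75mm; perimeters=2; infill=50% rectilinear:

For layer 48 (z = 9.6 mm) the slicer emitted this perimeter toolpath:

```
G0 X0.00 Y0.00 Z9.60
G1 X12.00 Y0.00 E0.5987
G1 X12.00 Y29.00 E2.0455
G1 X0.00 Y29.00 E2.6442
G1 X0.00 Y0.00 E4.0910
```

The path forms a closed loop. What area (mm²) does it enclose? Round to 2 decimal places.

Apply the shoelace formula to the sequence of (X, Y) vertices; enclosed area = 348.00 mm².

348.00 mm²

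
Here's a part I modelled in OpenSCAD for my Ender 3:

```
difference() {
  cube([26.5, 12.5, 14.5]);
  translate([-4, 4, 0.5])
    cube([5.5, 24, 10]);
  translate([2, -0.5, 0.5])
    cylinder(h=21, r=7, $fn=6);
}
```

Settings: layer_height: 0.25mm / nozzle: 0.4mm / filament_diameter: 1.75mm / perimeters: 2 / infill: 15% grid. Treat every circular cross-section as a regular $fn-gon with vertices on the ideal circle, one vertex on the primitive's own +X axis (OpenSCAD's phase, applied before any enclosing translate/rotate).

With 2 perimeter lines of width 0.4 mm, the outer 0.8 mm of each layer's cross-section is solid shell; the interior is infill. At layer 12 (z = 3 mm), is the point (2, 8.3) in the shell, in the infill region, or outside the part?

At z = 3 mm: the cube (footprint 26.5×12.5) is included at this height; the 5.5×24 cube at (-4, 4) contributes its full rectangle; the cylinder at (2, -0.5): section is a regular 6-gon, circumradius r=7; Subtracting the remaining from the first: starting from the 26.5×12.5 cube, the 5.5×24 cube at (-4, 4) partially overlaps it — only the 12.75 mm² overlap (of its 132.00 mm²) is removed, clipping the outline; the r=7 cylinder at (2, -0.5) partially overlaps it — only the 37.18 mm² overlap (of its 127.31 mm²) is removed, clipping the outline — 1 connected region. Overall, the cross-section is a single solid region. The nearest boundary edge runs (1.50, 5.56)→(1.50, 12.50); distance from the point to it = 0.50 mm. The point is inside the cross-section, 0.50 mm from the nearest boundary — within the 0.8 mm shell band (2 × 0.4).

shell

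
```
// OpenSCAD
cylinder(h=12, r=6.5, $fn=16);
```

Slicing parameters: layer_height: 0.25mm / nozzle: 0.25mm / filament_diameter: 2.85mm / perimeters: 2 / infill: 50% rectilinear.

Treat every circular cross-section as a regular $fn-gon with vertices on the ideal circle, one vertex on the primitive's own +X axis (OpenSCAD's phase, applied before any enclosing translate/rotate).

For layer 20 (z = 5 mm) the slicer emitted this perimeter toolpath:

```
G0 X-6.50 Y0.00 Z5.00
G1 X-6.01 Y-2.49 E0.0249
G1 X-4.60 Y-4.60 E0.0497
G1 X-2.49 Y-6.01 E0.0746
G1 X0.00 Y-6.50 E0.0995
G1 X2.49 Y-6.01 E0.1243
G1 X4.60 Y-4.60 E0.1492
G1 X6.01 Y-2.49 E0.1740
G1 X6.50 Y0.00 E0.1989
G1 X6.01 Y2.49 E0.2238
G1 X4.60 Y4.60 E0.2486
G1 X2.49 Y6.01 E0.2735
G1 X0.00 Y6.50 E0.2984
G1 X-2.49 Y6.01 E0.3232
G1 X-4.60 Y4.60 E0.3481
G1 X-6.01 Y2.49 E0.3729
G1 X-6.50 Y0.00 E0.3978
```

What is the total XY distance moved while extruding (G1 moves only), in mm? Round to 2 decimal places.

Sum the Euclidean lengths of each G1 segment: total = 40.60 mm.

40.60 mm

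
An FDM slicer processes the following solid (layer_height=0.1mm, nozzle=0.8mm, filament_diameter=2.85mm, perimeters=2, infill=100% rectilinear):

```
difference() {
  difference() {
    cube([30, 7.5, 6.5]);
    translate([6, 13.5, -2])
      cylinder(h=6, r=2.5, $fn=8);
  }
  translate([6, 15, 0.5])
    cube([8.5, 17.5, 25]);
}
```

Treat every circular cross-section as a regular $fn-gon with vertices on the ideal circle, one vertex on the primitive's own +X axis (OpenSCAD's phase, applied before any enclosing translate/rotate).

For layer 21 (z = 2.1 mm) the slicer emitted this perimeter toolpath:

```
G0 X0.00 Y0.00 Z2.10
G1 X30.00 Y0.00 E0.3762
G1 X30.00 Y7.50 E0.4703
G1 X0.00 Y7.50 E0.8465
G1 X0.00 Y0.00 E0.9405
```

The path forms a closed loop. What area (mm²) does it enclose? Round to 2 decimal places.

225.00 mm²

Apply the shoelace formula to the sequence of (X, Y) vertices; enclosed area = 225.00 mm².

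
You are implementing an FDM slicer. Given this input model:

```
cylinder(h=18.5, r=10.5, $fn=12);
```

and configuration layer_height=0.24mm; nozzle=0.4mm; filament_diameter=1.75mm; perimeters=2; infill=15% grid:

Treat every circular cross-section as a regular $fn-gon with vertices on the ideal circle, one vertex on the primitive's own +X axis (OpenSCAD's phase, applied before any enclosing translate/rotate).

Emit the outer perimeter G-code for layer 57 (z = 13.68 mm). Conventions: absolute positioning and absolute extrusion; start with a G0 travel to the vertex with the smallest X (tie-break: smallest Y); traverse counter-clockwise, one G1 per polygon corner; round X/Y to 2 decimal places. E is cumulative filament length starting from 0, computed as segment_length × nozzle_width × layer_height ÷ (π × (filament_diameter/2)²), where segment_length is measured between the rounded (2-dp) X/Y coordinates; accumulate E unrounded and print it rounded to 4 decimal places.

At z = 13.68 mm: the r=10.5 cylinder gives a regular 12-gon of circumradius 10.5 (constant along its height). The outline is a single polygon with 12 vertices. Extrusion per mm of travel: 0.4 × 0.24 / (π × 0.875²) = 0.039912. Accumulating E over each segment gives final E = 2.6027.

G0 X-10.50 Y0.00 Z13.68
G1 X-9.09 Y-5.25 E0.2170
G1 X-5.25 Y-9.09 E0.4337
G1 X0.00 Y-10.50 E0.6507
G1 X5.25 Y-9.09 E0.8676
G1 X9.09 Y-5.25 E1.0844
G1 X10.50 Y0.00 E1.3013
G1 X9.09 Y5.25 E1.5183
G1 X5.25 Y9.09 E1.7351
G1 X0.00 Y10.50 E1.9520
G1 X-5.25 Y9.09 E2.1690
G1 X-9.09 Y5.25 E2.3857
G1 X-10.50 Y0.00 E2.6027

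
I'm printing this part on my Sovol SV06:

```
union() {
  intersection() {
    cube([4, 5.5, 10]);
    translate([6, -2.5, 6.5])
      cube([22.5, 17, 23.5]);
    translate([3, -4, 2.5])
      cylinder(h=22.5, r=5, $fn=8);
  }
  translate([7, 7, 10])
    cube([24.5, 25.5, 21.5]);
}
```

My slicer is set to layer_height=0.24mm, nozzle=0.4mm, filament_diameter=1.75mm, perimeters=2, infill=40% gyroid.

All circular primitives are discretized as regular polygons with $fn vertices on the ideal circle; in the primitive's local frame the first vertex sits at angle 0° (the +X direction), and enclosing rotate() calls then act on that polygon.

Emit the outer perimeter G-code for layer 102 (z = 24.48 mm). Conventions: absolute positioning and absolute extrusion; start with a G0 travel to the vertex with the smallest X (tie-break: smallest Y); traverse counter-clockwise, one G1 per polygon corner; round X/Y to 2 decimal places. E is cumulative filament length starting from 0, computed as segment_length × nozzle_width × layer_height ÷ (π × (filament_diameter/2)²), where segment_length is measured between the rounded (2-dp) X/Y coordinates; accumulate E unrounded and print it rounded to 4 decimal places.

At z = 24.48 mm: the cube is absent (z outside [0, 10]); the 22.5×17 cube at (6, -2.5) contributes its full rectangle; the r=5 cylinder at (3, -4) gives a regular 8-gon of circumradius 5 (constant along its height); After intersecting: at least one operand is absent at this height, so nothing remains; the 24.5×25.5 cube at (7, 7) contributes its full rectangle; Combining (union): only the 24.5×25.5 cube at (7, 7) is present, so the union is just that shape — 1 connected region. The outline is a single polygon with 4 vertices. Extrusion per mm of travel: 0.4 × 0.24 / (π × 0.875²) = 0.039912. Accumulating E over each segment gives final E = 3.9912.

G0 X7.00 Y7.00 Z24.48
G1 X31.50 Y7.00 E0.9778
G1 X31.50 Y32.50 E1.9956
G1 X7.00 Y32.50 E2.9735
G1 X7.00 Y7.00 E3.9912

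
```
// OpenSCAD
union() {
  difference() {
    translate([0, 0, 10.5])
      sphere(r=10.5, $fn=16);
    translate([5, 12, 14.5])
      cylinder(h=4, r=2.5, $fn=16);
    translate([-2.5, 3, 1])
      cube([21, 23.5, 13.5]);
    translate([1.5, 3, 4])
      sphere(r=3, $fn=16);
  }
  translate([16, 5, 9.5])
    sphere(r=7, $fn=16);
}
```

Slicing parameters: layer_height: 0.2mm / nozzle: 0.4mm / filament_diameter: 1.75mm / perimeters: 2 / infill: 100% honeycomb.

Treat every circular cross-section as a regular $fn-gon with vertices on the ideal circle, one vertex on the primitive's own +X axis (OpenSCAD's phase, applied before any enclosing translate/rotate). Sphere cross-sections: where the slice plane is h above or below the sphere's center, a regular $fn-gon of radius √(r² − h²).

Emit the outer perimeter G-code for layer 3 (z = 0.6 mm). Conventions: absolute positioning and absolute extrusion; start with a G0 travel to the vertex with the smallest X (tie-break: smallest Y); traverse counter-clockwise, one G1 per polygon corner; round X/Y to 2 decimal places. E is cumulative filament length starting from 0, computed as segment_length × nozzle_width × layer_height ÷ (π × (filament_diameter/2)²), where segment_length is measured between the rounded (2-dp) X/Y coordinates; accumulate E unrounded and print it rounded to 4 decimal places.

At z = 0.6 mm: the r=10.5 sphere contributes a regular 16-gon of circumradius √(10.5²−9.9²) = 3.499; the cylinder at (5, 12) is not intersected at this z (z outside [14.5, 18.5]); the cube at (-2.5, 3) is not intersected at this z (z outside [1, 14.5]); the sphere at (1.5, 3) is absent (|z−center|=3.400 > r=3); Subtracting the remaining from the first: none of the subtracted shapes is present at this height, so the r=10.5 sphere is unchanged — 1 connected region; the sphere at (16, 5) is absent (|z−center|=8.900 > r=7); Combining (union): only the result so far is present, so the union is just that shape — 1 connected region. The outline is a single polygon with 16 vertices. Extrusion per mm of travel: 0.4 × 0.2 / (π × 0.875²) = 0.033260. Accumulating E over each segment gives final E = 0.7261.

G0 X-3.50 Y0.00 Z0.60
G1 X-3.23 Y-1.34 E0.0455
G1 X-2.47 Y-2.47 E0.0908
G1 X-1.34 Y-3.23 E0.1361
G1 X0.00 Y-3.50 E0.1815
G1 X1.34 Y-3.23 E0.2270
G1 X2.47 Y-2.47 E0.2723
G1 X3.23 Y-1.34 E0.3176
G1 X3.50 Y0.00 E0.3630
G1 X3.23 Y1.34 E0.4085
G1 X2.47 Y2.47 E0.4538
G1 X1.34 Y3.23 E0.4991
G1 X0.00 Y3.50 E0.5445
G1 X-1.34 Y3.23 E0.5900
G1 X-2.47 Y2.47 E0.6353
G1 X-3.23 Y1.34 E0.6806
G1 X-3.50 Y0.00 E0.7261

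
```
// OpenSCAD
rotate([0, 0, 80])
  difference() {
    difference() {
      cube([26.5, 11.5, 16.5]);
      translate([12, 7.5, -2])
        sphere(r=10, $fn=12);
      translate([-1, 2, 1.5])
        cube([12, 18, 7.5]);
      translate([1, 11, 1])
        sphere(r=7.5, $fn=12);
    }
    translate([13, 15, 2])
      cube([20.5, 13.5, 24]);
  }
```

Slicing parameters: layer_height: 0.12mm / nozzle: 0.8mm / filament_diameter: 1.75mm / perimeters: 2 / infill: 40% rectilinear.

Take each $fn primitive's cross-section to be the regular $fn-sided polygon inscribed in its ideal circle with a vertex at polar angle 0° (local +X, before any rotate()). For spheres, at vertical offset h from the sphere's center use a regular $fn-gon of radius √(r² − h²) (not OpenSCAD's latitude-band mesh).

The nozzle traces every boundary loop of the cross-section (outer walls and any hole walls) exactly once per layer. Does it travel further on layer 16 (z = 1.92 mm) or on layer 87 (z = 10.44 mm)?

layer 87 (z = 10.44 mm)

Layer 16 (z = 1.92): the cube (footprint 26.5×11.5) is included at this height (perimeter 76.00 mm); the sphere at (12, 7.5): section is a regular 12-gon, circumradius = √(r²−h²) = √(10²−3.92²) = 9.200 (perimeter = 2·12·9.200·sin(180°/12) = 57.15 mm); the cube at (-1, 2) is present — its section is the full 12×18 rectangle (perimeter 60.00 mm); the sphere at (1, 11): section is a regular 12-gon, circumradius = √(r²−h²) = √(7.5²−0.92²) = 7.443 (perimeter = 2·12·7.443·sin(180°/12) = 46.24 mm); Taking the first minus the rest: starting from the 26.5×11.5 cube, the r=10 sphere at (12, 7.5) partially overlaps it — only the 186.08 mm² overlap (of its 253.90 mm²) is removed, clipping the outline; the 12×18 cube at (-1, 2) partially overlaps it — only the 33.10 mm² overlap (of its 216.00 mm²) is removed, clipping the outline; the r=7.5 sphere at (1, 11) misses the remaining region (no effect) — boundary = 57.00 mm; the cube at (13, 15) is not intersected at this z (z outside [2, 26]); Taking the first minus the rest: none of the subtracted shapes is present at this height, so that combined region is unchanged — boundary = 57.00 mm; (rotated 80° about Z; rotation is an isometry so areas/perimeters/island counts are preserved). So its perimeter = 57.00 mm. Layer 87 (z = 10.44): the cube is present — its section is the full 26.5×11.5 rectangle (perimeter 76.00 mm); the sphere at (12, 7.5) is absent (|z−center|=12.440 > r=10); the cube at (-1, 2) is absent (z outside [1.5, 9]); the sphere at (1, 11) is not intersected at this z (|z−center|=9.440 > r=7.5); Taking the first minus the rest: none of the subtracted shapes is present at this height, so the 26.5×11.5 cube is unchanged — boundary = 76.00 mm; the cube at (13, 15) is present — its section is the full 20.5×13.5 rectangle (perimeter 68.00 mm); After the difference (first − rest): starting from that combined region, the 20.5×13.5 cube at (13, 15) misses the remaining region (no effect) — boundary = 76.00 mm; (rotated 80° about Z; rotation is an isometry so areas/perimeters/island counts are preserved). So its perimeter = 76.00 mm. Layer 87 is larger (76.00 vs 57.00 mm).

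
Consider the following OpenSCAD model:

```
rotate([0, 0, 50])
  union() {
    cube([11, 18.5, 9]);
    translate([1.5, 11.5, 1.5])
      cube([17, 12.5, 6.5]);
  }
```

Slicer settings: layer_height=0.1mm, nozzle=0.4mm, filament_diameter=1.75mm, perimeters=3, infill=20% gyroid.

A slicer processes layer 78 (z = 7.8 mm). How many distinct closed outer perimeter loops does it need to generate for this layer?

At z = 7.8 mm: the 11×18.5 cube contributes its full rectangle; the cube at (1.5, 11.5) (footprint 17×12.5) is included at this height; Merging all regions: the regions partially overlap (shared area 66.50 mm²), so overlapping operands fuse into one piece — 1 connected region; (rotated 50° about Z; rotation is an isometry so areas/perimeters/island counts are preserved). The result has 1 disconnected region.

1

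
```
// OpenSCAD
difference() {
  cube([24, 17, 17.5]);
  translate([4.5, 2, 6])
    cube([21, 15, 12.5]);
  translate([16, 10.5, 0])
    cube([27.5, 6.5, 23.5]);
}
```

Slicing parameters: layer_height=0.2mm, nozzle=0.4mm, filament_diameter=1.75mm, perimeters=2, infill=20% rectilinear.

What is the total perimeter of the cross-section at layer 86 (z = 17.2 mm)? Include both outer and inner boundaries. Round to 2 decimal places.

82.00 mm

At z = 17.2 mm: the 24×17 cube contributes its full rectangle (perimeter 82.00 mm); the cube at (4.5, 2) is present — its section is the full 21×15 rectangle (perimeter 72.00 mm); the cube at (16, 10.5) (footprint 27.5×6.5) is included at this height (perimeter 68.00 mm); After the difference (first − rest): starting from the 24×17 cube, the 21×15 cube at (4.5, 2) partially overlaps it — only the 292.50 mm² overlap (of its 315.00 mm²) is removed, clipping the outline; the 27.5×6.5 cube at (16, 10.5) misses the remaining region (no effect) — boundary = 82.00 mm. Overall, the cross-section is a single solid region. Total boundary length (outer) = 82.00 mm.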